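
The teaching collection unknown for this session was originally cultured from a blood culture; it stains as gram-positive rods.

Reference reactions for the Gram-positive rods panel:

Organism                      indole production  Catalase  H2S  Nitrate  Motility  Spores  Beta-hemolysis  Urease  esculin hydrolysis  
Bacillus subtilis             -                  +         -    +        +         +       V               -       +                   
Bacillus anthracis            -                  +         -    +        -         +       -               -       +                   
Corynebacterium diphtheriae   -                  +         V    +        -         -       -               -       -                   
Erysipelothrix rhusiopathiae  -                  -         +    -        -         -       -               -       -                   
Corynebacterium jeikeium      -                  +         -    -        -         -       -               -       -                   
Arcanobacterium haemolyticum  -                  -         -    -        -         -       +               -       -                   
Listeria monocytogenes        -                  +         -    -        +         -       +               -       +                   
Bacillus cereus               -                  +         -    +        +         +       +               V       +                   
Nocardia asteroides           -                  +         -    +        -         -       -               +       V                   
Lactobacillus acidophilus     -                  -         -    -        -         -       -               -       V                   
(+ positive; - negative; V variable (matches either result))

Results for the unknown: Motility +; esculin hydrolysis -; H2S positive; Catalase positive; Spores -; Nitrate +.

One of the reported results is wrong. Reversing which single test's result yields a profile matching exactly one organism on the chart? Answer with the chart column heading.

Motility

As reported, no row in the chart matches all 6 reactions.
Reversing Motility (to -) → unique match: Corynebacterium diphtheriae.
Reversing Catalase → still no organism matches.
Reversing Spores → still no organism matches.
Reversing H2S → still no organism matches.
Reversing Nitrate → still no organism matches.
Reversing esculin hydrolysis → still no organism matches.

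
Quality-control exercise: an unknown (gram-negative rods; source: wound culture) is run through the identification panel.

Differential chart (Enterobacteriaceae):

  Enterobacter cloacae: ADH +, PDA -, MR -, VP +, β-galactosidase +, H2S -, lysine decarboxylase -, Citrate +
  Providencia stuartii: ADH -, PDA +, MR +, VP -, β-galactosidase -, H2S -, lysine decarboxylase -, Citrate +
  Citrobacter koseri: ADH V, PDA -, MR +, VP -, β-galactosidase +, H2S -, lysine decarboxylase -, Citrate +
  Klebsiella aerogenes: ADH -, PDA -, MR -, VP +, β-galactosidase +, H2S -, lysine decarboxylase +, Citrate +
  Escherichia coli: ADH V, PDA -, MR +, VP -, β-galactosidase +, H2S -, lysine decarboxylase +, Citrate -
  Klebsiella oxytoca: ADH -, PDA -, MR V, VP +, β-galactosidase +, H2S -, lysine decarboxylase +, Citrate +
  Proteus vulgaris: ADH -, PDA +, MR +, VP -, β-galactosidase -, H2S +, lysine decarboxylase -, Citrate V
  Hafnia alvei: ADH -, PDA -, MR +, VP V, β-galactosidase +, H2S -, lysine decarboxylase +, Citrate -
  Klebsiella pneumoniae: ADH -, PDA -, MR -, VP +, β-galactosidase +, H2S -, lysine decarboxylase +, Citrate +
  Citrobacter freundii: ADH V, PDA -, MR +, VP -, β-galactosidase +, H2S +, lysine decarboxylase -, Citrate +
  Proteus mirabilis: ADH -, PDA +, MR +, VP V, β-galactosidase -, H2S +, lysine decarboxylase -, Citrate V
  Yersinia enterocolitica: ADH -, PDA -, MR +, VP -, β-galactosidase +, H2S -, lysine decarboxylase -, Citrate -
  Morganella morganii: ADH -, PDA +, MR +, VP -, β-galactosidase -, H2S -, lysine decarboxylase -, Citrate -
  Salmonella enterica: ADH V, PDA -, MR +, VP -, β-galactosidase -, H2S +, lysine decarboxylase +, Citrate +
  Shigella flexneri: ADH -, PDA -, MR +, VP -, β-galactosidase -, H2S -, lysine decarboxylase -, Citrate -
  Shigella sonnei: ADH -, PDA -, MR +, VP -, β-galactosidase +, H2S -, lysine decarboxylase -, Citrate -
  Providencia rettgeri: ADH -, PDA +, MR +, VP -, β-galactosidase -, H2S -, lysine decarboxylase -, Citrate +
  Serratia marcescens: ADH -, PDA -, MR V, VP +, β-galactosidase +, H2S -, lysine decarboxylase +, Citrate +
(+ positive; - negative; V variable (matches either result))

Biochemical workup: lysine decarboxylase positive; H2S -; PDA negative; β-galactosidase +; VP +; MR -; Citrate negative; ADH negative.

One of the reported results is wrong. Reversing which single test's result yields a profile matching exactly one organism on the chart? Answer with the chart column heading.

MR

As reported, no row in the chart matches all 8 reactions.
Reversing MR (to +) → unique match: Hafnia alvei.
Reversing β-galactosidase → still no organism matches.
Reversing VP → still no organism matches.
Reversing PDA → still no organism matches.
Reversing lysine decarboxylase → still no organism matches.
Reversing Citrate → 4 organisms match (not unique).
Reversing ADH → still no organism matches.
Reversing H2S → still no organism matches.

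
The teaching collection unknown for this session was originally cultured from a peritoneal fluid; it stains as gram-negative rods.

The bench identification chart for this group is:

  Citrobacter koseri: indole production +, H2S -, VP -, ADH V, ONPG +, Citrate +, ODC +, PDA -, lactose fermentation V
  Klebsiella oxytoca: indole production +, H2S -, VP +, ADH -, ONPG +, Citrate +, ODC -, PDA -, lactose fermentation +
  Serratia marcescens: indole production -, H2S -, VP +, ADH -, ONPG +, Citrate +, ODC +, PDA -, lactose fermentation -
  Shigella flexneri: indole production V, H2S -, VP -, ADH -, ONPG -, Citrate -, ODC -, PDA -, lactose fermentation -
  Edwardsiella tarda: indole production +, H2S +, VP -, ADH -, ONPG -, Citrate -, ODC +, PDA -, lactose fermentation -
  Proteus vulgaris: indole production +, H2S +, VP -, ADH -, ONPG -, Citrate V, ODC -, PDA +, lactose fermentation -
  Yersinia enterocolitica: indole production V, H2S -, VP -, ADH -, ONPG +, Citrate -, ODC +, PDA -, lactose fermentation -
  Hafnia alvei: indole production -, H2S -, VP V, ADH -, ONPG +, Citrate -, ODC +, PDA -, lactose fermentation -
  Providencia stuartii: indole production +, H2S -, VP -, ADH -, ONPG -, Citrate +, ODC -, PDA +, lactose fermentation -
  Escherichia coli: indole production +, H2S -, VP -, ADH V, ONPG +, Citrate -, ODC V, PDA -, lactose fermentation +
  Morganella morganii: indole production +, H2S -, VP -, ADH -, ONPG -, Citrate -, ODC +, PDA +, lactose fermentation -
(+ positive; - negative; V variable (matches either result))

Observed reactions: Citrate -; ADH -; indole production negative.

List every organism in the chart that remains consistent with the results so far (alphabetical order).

Hafnia alvei, Shigella flexneri, Yersinia enterocolitica

ADH -: all 11 remaining candidates are consistent.
Citrate -: excludes Citrobacter koseri, Klebsiella oxytoca, Serratia marcescens, Providencia stuartii — 7 left.
indole production -: excludes Edwardsiella tarda, Proteus vulgaris, Escherichia coli, Morganella morganii — 3 left.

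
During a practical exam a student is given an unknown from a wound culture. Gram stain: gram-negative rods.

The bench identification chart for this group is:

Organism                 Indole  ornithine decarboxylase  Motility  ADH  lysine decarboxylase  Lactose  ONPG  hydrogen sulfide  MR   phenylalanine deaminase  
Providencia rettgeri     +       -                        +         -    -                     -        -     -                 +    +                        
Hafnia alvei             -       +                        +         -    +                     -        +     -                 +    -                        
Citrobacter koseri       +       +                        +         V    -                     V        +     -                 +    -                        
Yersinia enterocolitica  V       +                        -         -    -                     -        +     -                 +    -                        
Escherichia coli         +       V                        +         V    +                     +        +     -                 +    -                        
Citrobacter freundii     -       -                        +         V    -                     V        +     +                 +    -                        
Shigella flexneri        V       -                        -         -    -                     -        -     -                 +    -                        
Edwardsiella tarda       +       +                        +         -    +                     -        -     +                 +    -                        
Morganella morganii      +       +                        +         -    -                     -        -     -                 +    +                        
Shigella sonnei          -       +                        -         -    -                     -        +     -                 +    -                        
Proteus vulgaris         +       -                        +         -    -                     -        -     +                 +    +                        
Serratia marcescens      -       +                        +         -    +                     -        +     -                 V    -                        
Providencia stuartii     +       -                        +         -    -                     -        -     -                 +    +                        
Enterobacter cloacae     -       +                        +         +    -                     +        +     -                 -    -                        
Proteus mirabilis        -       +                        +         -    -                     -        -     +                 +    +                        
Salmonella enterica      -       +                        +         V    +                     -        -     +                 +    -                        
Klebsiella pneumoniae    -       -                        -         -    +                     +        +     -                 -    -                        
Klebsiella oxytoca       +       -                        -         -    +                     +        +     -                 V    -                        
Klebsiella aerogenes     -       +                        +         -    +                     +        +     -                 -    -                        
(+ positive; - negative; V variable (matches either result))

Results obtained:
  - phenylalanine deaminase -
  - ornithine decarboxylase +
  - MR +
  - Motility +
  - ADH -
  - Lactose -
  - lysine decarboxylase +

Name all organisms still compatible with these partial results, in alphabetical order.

Edwardsiella tarda, Hafnia alvei, Salmonella enterica, Serratia marcescens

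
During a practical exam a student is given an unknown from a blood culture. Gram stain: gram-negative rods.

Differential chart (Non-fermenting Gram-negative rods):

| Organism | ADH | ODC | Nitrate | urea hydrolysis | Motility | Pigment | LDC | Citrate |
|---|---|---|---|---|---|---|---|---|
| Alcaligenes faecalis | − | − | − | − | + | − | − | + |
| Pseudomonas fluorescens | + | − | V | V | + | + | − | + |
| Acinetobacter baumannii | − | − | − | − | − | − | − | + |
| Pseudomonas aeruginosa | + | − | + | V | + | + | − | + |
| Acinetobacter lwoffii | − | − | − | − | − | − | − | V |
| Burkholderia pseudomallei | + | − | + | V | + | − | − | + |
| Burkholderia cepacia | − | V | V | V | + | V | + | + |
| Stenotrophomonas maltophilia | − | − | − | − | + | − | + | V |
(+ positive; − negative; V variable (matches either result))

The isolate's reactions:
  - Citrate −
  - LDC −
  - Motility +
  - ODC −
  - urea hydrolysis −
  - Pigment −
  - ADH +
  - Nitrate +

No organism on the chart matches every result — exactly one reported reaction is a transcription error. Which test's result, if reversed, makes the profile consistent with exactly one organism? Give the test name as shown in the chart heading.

As reported, no row in the chart matches all 8 reactions.
Reversing Pigment → still no organism matches.
Reversing Motility → still no organism matches.
Reversing ODC → still no organism matches.
Reversing urea hydrolysis → still no organism matches.
Reversing Citrate (to +) → unique match: Burkholderia pseudomallei.
Reversing Nitrate → still no organism matches.
Reversing LDC → still no organism matches.
Reversing ADH → still no organism matches.

Citrate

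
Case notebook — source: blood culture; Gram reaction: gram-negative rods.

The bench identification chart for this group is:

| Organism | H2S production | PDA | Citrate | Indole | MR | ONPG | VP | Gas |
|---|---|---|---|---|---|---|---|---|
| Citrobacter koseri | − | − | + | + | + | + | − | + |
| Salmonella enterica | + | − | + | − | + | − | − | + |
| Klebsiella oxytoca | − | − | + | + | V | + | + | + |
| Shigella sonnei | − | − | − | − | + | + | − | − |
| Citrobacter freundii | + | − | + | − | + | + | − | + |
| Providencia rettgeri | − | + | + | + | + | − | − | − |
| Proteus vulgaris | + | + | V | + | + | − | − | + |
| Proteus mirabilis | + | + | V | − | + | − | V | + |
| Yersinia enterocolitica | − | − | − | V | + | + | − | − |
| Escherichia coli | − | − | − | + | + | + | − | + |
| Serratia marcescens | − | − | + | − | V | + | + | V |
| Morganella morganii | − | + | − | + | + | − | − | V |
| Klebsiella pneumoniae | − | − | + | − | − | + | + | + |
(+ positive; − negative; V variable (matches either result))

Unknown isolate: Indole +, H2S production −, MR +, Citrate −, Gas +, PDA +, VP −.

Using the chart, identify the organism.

Citrate −: excludes 7 organisms — 6 left.
MR +: all 6 remaining candidates are consistent.
PDA +: excludes Shigella sonnei, Yersinia enterocolitica, Escherichia coli — 3 left.
VP −: all 3 remaining candidates are consistent.
H2S production −: excludes Proteus vulgaris, Proteus mirabilis — 1 left.
Gas +: the one remaining candidate is consistent.
Indole +: the one remaining candidate is consistent.

Morganella morganii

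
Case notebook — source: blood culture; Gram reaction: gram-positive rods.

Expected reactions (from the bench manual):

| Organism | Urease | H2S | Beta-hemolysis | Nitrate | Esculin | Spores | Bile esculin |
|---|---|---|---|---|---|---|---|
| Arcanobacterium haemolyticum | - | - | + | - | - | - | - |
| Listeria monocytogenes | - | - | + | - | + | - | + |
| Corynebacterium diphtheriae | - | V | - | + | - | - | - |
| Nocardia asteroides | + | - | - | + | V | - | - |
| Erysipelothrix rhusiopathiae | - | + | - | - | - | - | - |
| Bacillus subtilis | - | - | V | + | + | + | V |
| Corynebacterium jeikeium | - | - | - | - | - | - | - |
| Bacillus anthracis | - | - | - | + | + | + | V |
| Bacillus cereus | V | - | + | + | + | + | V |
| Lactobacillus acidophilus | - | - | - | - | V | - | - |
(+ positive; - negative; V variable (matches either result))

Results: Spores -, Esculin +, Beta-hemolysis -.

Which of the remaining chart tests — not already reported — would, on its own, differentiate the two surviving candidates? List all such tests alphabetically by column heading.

Esculin +: excludes Arcanobacterium haemolyticum, Corynebacterium diphtheriae, Erysipelothrix rhusiopathiae, Corynebacterium jeikeium — 6 left.
Beta-hemolysis -: excludes Listeria monocytogenes, Bacillus cereus — 4 left.
Spores -: excludes Bacillus subtilis, Bacillus anthracis — 2 left.
Two candidates remain: Lactobacillus acidophilus and Nocardia asteroides.
  Urease: Lactobacillus acidophilus -, Nocardia asteroides + — discriminates.
  H2S: - vs - — same for both, does not separate.
  Nitrate: Lactobacillus acidophilus -, Nocardia asteroides + — discriminates.
  Bile esculin: - vs - — same for both, does not separate.

Nitrate, Urease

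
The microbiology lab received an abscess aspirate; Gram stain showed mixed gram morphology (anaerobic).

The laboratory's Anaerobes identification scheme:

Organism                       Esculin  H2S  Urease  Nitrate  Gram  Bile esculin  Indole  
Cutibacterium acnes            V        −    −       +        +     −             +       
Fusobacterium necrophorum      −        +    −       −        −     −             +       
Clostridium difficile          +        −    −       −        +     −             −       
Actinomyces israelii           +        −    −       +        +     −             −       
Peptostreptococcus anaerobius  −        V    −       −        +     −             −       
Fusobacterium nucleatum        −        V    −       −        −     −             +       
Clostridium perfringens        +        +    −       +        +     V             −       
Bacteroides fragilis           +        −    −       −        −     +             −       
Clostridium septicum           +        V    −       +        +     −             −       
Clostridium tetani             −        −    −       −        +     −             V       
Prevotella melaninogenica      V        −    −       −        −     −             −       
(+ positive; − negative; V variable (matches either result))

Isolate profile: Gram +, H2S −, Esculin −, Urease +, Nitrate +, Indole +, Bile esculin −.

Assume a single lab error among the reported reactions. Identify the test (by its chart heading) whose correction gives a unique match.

As reported, no row in the chart matches all 7 reactions.
Reversing Urease (to −) → unique match: Cutibacterium acnes.
Reversing Nitrate → still no organism matches.
Reversing Indole → still no organism matches.
Reversing H2S → still no organism matches.
Reversing Gram → still no organism matches.
Reversing Esculin → still no organism matches.
Reversing Bile esculin → still no organism matches.

Urease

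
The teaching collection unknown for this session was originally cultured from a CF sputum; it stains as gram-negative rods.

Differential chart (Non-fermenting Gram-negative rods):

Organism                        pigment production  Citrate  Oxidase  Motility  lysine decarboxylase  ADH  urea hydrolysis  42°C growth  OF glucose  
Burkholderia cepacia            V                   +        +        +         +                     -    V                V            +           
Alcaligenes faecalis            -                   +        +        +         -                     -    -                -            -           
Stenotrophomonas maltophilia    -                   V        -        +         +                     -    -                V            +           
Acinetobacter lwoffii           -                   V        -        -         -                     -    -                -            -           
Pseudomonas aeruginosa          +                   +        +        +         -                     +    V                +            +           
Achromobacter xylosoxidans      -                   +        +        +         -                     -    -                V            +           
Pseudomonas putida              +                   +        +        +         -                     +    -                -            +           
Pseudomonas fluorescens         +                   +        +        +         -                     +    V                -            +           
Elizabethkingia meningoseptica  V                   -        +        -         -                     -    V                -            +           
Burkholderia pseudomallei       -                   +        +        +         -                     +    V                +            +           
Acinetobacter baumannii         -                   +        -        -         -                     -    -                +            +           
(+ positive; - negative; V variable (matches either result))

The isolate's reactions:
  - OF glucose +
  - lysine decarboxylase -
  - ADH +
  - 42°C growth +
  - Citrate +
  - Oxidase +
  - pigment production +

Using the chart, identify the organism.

Pseudomonas aeruginosa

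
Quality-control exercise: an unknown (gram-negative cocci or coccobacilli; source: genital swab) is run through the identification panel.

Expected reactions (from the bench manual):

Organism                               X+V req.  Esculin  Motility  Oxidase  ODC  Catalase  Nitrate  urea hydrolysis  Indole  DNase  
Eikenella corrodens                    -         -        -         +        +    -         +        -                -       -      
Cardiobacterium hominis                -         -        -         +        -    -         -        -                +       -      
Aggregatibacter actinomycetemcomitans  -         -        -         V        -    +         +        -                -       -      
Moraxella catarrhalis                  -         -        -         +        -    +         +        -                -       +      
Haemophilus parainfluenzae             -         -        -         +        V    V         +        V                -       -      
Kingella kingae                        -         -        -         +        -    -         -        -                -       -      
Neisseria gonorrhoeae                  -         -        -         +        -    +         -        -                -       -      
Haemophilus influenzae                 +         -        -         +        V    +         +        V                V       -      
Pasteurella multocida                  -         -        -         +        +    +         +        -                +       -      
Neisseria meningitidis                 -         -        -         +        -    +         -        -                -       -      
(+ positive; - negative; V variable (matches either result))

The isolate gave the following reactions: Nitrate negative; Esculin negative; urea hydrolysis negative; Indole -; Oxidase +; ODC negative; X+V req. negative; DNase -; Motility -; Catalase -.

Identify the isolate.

Indole -: excludes Cardiobacterium hominis, Pasteurella multocida — 8 left.
Oxidase +: all 8 remaining candidates are consistent.
Nitrate -: excludes 5 organisms — 3 left.
urea hydrolysis -: all 3 remaining candidates are consistent.
Catalase -: excludes Neisseria gonorrhoeae, Neisseria meningitidis — 1 left.
Esculin -: the one remaining candidate is consistent.
X+V req. -: the one remaining candidate is consistent.
Motility -: the one remaining candidate is consistent.
ODC -: the one remaining candidate is consistent.
DNase -: the one remaining candidate is consistent.

Kingella kingae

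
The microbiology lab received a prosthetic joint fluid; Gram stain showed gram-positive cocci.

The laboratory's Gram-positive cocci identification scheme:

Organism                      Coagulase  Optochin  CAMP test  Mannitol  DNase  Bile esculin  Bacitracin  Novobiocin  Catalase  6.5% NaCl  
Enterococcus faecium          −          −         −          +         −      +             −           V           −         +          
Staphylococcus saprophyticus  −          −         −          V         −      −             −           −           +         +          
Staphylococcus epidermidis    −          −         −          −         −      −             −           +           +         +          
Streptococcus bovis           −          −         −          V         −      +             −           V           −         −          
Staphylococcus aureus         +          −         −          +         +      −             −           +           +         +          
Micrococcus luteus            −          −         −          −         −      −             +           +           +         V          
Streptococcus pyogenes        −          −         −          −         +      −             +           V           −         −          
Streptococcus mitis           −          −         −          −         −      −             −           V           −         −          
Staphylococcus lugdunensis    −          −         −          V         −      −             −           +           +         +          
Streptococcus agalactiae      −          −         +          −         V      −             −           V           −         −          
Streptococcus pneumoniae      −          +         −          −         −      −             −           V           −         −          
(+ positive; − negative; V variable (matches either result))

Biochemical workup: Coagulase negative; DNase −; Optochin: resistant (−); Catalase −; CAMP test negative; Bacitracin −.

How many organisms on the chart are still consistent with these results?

3

Bacitracin −: excludes Micrococcus luteus, Streptococcus pyogenes — 9 left.
Optochin −: excludes Streptococcus pneumoniae — 8 left.
Coagulase −: excludes Staphylococcus aureus — 7 left.
Catalase −: excludes Staphylococcus saprophyticus, Staphylococcus epidermidis, Staphylococcus lugdunensis — 4 left.
DNase −: all 4 remaining candidates are consistent.
CAMP test −: excludes Streptococcus agalactiae — 3 left.
Still consistent: Enterococcus faecium, Streptococcus bovis, Streptococcus mitis.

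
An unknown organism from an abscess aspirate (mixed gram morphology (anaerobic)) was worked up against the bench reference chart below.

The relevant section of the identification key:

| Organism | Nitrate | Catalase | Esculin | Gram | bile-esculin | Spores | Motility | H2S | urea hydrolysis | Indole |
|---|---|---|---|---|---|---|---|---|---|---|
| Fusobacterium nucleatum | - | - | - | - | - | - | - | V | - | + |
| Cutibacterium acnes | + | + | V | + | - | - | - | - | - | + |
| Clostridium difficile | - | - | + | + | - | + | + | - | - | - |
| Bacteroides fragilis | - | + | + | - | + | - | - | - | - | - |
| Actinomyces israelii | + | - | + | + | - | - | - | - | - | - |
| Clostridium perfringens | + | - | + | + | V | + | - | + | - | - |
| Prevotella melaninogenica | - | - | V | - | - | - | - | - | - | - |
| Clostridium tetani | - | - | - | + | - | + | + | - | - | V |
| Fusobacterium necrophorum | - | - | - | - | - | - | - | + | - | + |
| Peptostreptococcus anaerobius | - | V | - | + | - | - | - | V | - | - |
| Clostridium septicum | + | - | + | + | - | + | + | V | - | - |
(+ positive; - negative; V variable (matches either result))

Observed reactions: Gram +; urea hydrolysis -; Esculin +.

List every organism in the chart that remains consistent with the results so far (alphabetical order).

Actinomyces israelii, Clostridium difficile, Clostridium perfringens, Clostridium septicum, Cutibacterium acnes

Gram +: excludes Fusobacterium nucleatum, Bacteroides fragilis, Prevotella melaninogenica, Fusobacterium necrophorum — 7 left.
urea hydrolysis -: all 7 remaining candidates are consistent.
Esculin +: excludes Clostridium tetani, Peptostreptococcus anaerobius — 5 left.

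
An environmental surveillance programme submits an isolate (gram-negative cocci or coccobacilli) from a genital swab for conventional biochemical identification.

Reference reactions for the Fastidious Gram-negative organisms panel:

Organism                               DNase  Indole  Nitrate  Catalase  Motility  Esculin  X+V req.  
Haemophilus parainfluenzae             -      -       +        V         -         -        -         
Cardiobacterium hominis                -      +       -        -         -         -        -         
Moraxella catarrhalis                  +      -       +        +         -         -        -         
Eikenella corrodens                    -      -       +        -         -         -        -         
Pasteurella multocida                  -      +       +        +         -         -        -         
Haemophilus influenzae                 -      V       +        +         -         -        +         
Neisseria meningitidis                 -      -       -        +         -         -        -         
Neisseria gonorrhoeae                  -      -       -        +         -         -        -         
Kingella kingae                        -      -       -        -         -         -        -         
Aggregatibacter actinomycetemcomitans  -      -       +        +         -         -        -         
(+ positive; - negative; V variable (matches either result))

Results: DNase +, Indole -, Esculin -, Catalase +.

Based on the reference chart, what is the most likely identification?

Indole -: excludes Cardiobacterium hominis, Pasteurella multocida — 8 left.
Esculin -: all 8 remaining candidates are consistent.
DNase +: excludes 7 organisms — 1 left.
Catalase +: the one remaining candidate is consistent.

Moraxella catarrhalis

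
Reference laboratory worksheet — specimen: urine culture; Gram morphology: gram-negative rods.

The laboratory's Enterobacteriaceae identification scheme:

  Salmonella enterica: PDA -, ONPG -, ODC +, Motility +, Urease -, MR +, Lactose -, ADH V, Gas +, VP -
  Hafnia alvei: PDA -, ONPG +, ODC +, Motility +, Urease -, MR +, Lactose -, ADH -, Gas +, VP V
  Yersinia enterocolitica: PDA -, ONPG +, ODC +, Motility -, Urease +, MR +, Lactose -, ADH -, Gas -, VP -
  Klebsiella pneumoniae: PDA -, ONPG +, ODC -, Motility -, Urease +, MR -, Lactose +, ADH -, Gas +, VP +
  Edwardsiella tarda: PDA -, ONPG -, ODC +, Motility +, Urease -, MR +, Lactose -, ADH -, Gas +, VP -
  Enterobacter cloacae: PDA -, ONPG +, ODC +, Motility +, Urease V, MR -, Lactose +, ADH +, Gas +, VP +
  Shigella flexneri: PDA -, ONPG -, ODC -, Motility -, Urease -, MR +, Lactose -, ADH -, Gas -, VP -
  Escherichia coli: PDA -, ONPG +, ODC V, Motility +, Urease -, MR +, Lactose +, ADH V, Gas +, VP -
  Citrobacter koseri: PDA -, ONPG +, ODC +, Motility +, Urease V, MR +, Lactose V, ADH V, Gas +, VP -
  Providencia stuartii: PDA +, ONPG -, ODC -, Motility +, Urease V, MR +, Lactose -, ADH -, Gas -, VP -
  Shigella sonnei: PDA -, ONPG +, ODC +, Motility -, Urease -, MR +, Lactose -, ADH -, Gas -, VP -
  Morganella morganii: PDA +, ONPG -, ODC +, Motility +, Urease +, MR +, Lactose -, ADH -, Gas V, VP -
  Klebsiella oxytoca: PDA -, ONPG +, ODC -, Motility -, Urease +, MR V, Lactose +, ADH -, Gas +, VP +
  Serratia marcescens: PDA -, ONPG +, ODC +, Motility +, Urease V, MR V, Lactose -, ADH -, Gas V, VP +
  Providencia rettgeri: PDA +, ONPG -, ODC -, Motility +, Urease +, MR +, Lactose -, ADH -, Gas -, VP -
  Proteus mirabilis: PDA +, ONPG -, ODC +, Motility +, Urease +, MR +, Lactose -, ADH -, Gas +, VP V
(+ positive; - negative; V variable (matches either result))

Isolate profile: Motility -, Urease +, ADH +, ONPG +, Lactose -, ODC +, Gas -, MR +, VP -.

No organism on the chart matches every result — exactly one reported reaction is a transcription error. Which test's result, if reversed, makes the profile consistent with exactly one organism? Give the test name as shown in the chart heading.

ADH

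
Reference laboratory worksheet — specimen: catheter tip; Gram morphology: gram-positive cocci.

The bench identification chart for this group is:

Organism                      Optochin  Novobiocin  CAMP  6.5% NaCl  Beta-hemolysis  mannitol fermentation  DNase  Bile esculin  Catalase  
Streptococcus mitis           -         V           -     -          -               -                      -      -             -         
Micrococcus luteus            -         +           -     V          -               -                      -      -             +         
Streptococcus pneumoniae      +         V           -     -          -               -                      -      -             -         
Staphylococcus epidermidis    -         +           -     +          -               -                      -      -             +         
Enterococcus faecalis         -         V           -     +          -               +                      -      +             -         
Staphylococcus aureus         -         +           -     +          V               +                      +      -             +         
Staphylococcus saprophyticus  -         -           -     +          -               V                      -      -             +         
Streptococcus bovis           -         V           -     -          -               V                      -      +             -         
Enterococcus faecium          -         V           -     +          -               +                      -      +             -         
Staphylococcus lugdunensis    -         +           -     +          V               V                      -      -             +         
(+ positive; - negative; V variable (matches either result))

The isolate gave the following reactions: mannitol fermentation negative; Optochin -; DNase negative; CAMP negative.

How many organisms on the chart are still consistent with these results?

mannitol fermentation -: excludes Enterococcus faecalis, Staphylococcus aureus, Enterococcus faecium — 7 left.
CAMP -: all 7 remaining candidates are consistent.
DNase -: all 7 remaining candidates are consistent.
Optochin -: excludes Streptococcus pneumoniae — 6 left.
Still consistent: Micrococcus luteus, Staphylococcus epidermidis, Staphylococcus lugdunensis, Staphylococcus saprophyticus, Streptococcus bovis, Streptococcus mitis.

6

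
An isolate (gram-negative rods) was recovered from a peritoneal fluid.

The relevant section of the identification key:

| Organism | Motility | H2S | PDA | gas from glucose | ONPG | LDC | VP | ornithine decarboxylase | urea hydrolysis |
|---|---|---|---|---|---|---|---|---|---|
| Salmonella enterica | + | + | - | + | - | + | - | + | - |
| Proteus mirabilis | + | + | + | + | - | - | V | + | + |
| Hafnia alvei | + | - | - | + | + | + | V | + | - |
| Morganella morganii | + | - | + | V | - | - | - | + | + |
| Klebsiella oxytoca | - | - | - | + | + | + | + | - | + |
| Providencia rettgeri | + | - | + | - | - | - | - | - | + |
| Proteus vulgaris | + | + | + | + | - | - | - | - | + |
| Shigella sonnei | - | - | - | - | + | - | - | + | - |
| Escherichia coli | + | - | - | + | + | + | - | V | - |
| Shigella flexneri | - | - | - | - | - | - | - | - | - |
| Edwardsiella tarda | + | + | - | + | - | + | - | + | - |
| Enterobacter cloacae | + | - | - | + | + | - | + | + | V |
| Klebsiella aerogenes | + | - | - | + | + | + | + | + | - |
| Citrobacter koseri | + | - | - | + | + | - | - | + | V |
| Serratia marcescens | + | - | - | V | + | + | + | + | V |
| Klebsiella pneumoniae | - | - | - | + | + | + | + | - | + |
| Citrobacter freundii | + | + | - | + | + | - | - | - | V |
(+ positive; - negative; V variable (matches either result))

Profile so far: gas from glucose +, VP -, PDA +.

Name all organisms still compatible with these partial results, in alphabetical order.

Morganella morganii, Proteus mirabilis, Proteus vulgaris

PDA +: excludes 13 organisms — 4 left.
gas from glucose +: excludes Providencia rettgeri — 3 left.
VP -: all 3 remaining candidates are consistent.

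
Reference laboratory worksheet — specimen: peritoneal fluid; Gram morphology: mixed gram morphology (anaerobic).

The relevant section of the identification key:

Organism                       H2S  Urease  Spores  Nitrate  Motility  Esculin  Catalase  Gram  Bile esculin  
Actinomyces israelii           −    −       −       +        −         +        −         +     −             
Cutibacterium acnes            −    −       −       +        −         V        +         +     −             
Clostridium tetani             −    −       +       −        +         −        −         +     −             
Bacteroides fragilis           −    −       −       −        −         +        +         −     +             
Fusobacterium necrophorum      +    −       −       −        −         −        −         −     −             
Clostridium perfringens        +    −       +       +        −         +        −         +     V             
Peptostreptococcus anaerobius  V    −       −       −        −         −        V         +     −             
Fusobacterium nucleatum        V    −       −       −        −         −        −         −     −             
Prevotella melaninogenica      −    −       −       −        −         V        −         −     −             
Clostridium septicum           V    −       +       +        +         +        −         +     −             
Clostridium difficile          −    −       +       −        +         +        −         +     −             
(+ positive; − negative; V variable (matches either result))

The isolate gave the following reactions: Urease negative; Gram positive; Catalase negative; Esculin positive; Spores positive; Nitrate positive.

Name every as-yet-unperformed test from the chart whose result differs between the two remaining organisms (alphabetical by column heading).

Motility

Esculin +: excludes Clostridium tetani, Fusobacterium necrophorum, Peptostreptococcus anaerobius, Fusobacterium nucleatum — 7 left.
Spores +: excludes Actinomyces israelii, Cutibacterium acnes, Bacteroides fragilis, Prevotella melaninogenica — 3 left.
Catalase −: all 3 remaining candidates are consistent.
Gram +: all 3 remaining candidates are consistent.
Urease −: all 3 remaining candidates are consistent.
Nitrate +: excludes Clostridium difficile — 2 left.
Two candidates remain: Clostridium perfringens and Clostridium septicum.
  H2S: + vs V — variable for at least one, does not separate.
  Motility: Clostridium perfringens −, Clostridium septicum + — discriminates.
  Bile esculin: V vs − — variable for at least one, does not separate.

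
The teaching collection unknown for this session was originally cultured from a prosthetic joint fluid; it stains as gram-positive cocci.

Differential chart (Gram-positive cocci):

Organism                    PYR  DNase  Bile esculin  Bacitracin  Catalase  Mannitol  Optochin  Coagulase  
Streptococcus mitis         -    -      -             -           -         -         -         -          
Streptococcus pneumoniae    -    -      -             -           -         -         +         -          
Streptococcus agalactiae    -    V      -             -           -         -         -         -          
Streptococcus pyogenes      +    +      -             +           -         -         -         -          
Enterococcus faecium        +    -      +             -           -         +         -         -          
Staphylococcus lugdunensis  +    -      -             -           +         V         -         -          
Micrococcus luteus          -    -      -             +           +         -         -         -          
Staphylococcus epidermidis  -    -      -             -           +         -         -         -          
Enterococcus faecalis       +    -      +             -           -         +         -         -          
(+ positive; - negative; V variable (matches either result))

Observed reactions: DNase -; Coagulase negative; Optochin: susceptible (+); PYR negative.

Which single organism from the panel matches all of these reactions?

PYR -: excludes Streptococcus pyogenes, Enterococcus faecium, Staphylococcus lugdunensis, Enterococcus faecalis — 5 left.
Coagulase -: all 5 remaining candidates are consistent.
DNase -: all 5 remaining candidates are consistent.
Optochin +: excludes Streptococcus mitis, Streptococcus agalactiae, Micrococcus luteus, Staphylococcus epidermidis — 1 left.

Streptococcus pneumoniae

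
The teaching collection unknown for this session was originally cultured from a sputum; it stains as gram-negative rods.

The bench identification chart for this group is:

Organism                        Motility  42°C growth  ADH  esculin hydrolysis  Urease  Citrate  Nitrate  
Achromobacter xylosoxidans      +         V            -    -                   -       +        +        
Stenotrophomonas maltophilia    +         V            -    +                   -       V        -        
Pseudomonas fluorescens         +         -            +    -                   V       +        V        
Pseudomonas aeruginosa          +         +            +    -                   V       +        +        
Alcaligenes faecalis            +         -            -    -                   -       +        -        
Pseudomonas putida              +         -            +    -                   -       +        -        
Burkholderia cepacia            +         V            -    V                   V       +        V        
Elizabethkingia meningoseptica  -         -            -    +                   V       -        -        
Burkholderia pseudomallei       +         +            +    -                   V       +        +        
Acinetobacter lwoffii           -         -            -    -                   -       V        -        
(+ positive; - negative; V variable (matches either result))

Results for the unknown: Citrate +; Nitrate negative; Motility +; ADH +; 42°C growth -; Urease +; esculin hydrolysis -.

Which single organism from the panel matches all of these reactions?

Pseudomonas fluorescens

Urease +: excludes 5 organisms — 5 left.
Motility +: excludes Elizabethkingia meningoseptica — 4 left.
ADH +: excludes Burkholderia cepacia — 3 left.
esculin hydrolysis -: all 3 remaining candidates are consistent.
Nitrate -: excludes Pseudomonas aeruginosa, Burkholderia pseudomallei — 1 left.
42°C growth -: the one remaining candidate is consistent.
Citrate +: the one remaining candidate is consistent.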